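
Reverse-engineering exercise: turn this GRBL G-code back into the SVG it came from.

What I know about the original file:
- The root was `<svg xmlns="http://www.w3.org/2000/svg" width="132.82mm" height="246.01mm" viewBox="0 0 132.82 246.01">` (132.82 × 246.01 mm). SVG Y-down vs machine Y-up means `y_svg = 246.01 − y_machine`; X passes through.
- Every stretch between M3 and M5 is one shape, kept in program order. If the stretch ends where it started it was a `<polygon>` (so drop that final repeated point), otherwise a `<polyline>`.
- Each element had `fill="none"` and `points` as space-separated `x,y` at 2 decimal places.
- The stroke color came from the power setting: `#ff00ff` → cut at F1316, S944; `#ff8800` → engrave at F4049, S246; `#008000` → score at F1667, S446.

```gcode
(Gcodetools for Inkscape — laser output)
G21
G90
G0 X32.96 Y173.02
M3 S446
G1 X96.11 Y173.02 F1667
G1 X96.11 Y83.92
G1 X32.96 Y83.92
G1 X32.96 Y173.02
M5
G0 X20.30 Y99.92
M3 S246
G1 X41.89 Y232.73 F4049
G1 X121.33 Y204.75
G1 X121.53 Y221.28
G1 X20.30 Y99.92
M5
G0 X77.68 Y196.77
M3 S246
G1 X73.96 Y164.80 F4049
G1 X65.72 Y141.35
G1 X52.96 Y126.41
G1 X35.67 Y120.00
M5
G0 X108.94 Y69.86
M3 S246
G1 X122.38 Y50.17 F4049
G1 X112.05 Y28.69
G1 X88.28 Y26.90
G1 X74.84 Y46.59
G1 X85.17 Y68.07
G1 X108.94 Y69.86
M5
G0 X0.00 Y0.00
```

<svg xmlns="http://www.w3.org/2000/svg" width="132.82mm" height="246.01mm" viewBox="0 0 132.82 246.01">
  <polygon points="32.96,72.99 96.11,72.99 96.11,162.09 32.96,162.09" fill="none" stroke="#008000"/>
  <polygon points="20.30,146.09 41.89,13.28 121.33,41.26 121.53,24.73" fill="none" stroke="#ff8800"/>
  <polyline points="77.68,49.24 73.96,81.21 65.72,104.66 52.96,119.60 35.67,126.01" fill="none" stroke="#ff8800"/>
  <polygon points="108.94,176.15 122.38,195.84 112.05,217.32 88.28,219.11 74.84,199.42 85.17,177.94" fill="none" stroke="#ff8800"/>
</svg>

y_svg = 246.01 − y_m.

[1] S446→`#008000` (score); closed run; points: 32.96,72.99 96.11,72.99 96.11,162.09 32.96,162.09

[2] S246→`#ff8800` (engrave); closed run; points: 20.30,146.09 41.89,13.28 121.33,41.26 121.53,24.73

[3] S246→`#ff8800` (engrave); open run; points: 77.68,49.24 73.96,81.21 65.72,104.66 52.96,119.60 35.67,126.01

[4] S246→`#ff8800` (engrave); closed run; points: 108.94,176.15 122.38,195.84 112.05,217.32 88.28,219.11 74.84,199.42 85.17,177.94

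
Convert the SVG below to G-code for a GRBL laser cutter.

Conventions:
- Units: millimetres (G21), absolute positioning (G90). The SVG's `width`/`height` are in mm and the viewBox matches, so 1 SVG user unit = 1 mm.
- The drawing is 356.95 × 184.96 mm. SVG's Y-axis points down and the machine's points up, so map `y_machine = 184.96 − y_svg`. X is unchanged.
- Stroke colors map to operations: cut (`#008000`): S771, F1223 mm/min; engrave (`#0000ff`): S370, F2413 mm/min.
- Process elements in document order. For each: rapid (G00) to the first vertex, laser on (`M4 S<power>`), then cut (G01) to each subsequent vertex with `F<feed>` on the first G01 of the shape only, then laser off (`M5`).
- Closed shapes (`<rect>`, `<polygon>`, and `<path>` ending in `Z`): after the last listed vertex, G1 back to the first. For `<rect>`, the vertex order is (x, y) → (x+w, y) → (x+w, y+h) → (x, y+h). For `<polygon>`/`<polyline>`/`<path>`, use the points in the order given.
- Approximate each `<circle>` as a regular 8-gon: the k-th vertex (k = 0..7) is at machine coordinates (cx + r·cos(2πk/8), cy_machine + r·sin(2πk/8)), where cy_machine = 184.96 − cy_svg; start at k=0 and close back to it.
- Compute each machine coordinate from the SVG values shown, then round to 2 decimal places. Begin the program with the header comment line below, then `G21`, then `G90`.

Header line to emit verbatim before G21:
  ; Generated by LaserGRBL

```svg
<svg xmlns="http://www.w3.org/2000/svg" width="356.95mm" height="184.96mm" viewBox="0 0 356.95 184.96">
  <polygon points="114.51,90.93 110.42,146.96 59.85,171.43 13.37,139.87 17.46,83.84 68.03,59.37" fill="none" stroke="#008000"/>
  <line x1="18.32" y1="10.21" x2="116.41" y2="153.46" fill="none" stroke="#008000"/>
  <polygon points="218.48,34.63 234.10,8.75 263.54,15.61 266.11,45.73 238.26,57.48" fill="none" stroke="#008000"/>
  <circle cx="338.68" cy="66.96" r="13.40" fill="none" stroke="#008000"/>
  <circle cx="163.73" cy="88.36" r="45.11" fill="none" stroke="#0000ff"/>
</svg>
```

1 u = 1 mm; y_m = 184.96 − y.

[1] `<polygon>` regular polygon, #008000→cut S771 F1223: (114.51,94.03) → (110.42,38.00) → (59.85,13.53) → (13.37,45.09) → (17.46,101.12) → (68.03,125.59) → (114.51,94.03) (closed)

[2] `<line>` line segment, #008000→cut S771 F1223: (18.32,174.75) → (116.41,31.50)

[3] `<polygon>` regular polygon, #008000→cut S771 F1223: (218.48,150.33) → (234.10,176.21) → (263.54,169.35) → (266.11,139.23) → (238.26,127.48) → (218.48,150.33) (closed)

[4] `<circle>` circle, #008000→cut S771 F1223: (352.08,118.00) → (348.16,127.48) → (338.68,131.40) → (329.20,127.48) → (325.28,118.00) → (329.20,108.52) → (338.68,104.60) → (348.16,108.52) → (352.08,118.00) (closed)

[5] `<circle>` circle, #0000ff→engrave S370 F2413: (208.84,96.60) → (195.63,128.50) → (163.73,141.71) → (131.83,128.50) → (118.62,96.60) → (131.83,64.70) → (163.73,51.49) → (195.63,64.70) → (208.84,96.60) (closed)

; Generated by LaserGRBL
G21
G90
G00 X114.51 Y94.03
M4 S771
G01 X110.42 Y38.00 F1223
G01 X59.85 Y13.53
G01 X13.37 Y45.09
G01 X17.46 Y101.12
G01 X68.03 Y125.59
G01 X114.51 Y94.03
M5
G00 X18.32 Y174.75
M4 S771
G01 X116.41 Y31.50 F1223
M5
G00 X218.48 Y150.33
M4 S771
G01 X234.10 Y176.21 F1223
G01 X263.54 Y169.35
G01 X266.11 Y139.23
G01 X238.26 Y127.48
G01 X218.48 Y150.33
M5
G00 X352.08 Y118.00
M4 S771
G01 X348.16 Y127.48 F1223
G01 X338.68 Y131.40
G01 X329.20 Y127.48
G01 X325.28 Y118.00
G01 X329.20 Y108.52
G01 X338.68 Y104.60
G01 X348.16 Y108.52
G01 X352.08 Y118.00
M5
G00 X208.84 Y96.60
M4 S370
G01 X195.63 Y128.50 F2413
G01 X163.73 Y141.71
G01 X131.83 Y128.50
G01 X118.62 Y96.60
G01 X131.83 Y64.70
G01 X163.73 Y51.49
G01 X195.63 Y64.70
G01 X208.84 Y96.60
M5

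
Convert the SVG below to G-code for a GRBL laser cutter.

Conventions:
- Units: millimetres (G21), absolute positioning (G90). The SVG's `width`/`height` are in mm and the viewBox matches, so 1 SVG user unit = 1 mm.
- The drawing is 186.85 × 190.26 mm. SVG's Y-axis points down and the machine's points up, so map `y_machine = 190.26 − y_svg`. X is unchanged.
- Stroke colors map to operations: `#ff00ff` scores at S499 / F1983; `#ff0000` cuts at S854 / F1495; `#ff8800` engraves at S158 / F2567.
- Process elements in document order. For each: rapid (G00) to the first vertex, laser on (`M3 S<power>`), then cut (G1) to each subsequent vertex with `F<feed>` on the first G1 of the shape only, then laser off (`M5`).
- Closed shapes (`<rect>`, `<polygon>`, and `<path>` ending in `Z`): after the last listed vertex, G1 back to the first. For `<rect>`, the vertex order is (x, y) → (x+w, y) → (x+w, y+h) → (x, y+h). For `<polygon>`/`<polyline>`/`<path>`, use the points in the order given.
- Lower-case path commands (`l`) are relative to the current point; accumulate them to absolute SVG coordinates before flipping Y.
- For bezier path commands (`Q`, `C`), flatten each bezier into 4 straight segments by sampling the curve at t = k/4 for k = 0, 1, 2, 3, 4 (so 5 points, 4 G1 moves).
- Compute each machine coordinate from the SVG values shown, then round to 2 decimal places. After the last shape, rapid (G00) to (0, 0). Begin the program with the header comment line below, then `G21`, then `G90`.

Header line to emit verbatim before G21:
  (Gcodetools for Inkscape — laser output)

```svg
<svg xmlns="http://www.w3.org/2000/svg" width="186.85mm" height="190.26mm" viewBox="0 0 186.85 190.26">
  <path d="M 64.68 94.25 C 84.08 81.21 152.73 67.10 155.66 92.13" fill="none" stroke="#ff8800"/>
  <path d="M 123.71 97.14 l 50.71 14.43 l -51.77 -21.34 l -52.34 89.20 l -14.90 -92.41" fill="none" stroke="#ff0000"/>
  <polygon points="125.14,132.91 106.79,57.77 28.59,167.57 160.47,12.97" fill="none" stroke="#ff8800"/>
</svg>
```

(Gcodetools for Inkscape — laser output)
G21
G90
G00 X64.68 Y96.01
M3 S158
G1 X86.67 Y105.36 F2567
G1 X116.35 Y111.35
G1 X142.94 Y110.19
G1 X155.66 Y98.13
M5
G00 X123.71 Y93.12
M3 S854
G1 X174.42 Y78.69 F1495
G1 X122.65 Y100.03
G1 X70.31 Y10.83
G1 X55.41 Y103.24
M5
G00 X125.14 Y57.35
M3 S158
G1 X106.79 Y132.49 F2567
G1 X28.59 Y22.69
G1 X160.47 Y177.29
G1 X125.14 Y57.35
M5
G00 X0.00 Y0.00

1 u = 1 mm; y_m = 190.26 − y.

[1] `<path>` cubic bezier, #ff8800→engrave S158 F2567: (64.68,96.01) → (86.67,105.36) → (116.35,111.35) → (142.94,110.19) → (155.66,98.13)

[2] `<path>` open polyline, #ff0000→cut S854 F1495: (123.71,93.12) → (174.42,78.69) → (122.65,100.03) → (70.31,10.83) → (55.41,103.24)

[3] `<polygon>` closed polygon, #ff8800→engrave S158 F2567: (125.14,57.35) → (106.79,132.49) → (28.59,22.69) → (160.47,177.29) → (125.14,57.35) (closed)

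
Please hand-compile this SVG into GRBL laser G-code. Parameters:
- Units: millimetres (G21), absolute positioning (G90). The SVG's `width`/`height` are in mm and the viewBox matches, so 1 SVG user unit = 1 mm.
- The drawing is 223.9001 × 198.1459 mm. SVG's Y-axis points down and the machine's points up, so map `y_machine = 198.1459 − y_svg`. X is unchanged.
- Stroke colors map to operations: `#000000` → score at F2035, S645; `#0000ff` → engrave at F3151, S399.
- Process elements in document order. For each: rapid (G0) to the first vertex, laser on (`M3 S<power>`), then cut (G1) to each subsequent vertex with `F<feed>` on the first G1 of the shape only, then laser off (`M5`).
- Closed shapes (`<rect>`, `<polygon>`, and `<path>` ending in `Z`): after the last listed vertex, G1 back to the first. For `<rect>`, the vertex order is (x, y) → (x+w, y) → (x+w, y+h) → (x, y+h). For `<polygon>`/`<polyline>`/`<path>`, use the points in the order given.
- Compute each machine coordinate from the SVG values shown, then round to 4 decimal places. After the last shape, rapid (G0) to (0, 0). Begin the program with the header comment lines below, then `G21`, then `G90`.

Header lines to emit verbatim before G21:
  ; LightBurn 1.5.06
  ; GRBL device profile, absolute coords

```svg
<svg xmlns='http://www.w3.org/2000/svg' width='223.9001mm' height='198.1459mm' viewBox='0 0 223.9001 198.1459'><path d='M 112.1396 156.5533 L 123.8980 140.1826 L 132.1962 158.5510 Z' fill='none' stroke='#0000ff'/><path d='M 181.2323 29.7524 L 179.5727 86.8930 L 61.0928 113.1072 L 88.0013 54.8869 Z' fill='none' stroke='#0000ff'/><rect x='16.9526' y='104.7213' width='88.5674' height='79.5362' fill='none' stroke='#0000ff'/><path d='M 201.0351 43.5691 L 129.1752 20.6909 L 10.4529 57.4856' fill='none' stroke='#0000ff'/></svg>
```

1 u = 1 mm; y_m = 198.1459 − y.

[1] `<path>` regular polygon, #0000ff→engrave S399 F3151: (112.1396,41.5926) → (123.8980,57.9633) → (132.1962,39.5949) → (112.1396,41.5926) (closed)

[2] `<path>` closed polygon, #0000ff→engrave S399 F3151: (181.2323,168.3935) → (179.5727,111.2529) → (61.0928,85.0387) → (88.0013,143.2590) → (181.2323,168.3935) (closed)

[3] `<rect>` rectangle, #0000ff→engrave S399 F3151: (16.9526,93.4246) → (105.5200,93.4246) → (105.5200,13.8884) → (16.9526,13.8884) → (16.9526,93.4246) (closed)

[4] `<path>` open polyline, #0000ff→engrave S399 F3151: (201.0351,154.5768) → (129.1752,177.4550) → (10.4529,140.6603)

; LightBurn 1.5.06
; GRBL device profile, absolute coords
G21
G90
G0 X112.1396 Y41.5926
M3 S399
G1 X123.8980 Y57.9633 F3151
G1 X132.1962 Y39.5949
G1 X112.1396 Y41.5926
M5
G0 X181.2323 Y168.3935
M3 S399
G1 X179.5727 Y111.2529 F3151
G1 X61.0928 Y85.0387
G1 X88.0013 Y143.2590
G1 X181.2323 Y168.3935
M5
G0 X16.9526 Y93.4246
M3 S399
G1 X105.5200 Y93.4246 F3151
G1 X105.5200 Y13.8884
G1 X16.9526 Y13.8884
G1 X16.9526 Y93.4246
M5
G0 X201.0351 Y154.5768
M3 S399
G1 X129.1752 Y177.4550 F3151
G1 X10.4529 Y140.6603
M5
G0 X0.0000 Y0.0000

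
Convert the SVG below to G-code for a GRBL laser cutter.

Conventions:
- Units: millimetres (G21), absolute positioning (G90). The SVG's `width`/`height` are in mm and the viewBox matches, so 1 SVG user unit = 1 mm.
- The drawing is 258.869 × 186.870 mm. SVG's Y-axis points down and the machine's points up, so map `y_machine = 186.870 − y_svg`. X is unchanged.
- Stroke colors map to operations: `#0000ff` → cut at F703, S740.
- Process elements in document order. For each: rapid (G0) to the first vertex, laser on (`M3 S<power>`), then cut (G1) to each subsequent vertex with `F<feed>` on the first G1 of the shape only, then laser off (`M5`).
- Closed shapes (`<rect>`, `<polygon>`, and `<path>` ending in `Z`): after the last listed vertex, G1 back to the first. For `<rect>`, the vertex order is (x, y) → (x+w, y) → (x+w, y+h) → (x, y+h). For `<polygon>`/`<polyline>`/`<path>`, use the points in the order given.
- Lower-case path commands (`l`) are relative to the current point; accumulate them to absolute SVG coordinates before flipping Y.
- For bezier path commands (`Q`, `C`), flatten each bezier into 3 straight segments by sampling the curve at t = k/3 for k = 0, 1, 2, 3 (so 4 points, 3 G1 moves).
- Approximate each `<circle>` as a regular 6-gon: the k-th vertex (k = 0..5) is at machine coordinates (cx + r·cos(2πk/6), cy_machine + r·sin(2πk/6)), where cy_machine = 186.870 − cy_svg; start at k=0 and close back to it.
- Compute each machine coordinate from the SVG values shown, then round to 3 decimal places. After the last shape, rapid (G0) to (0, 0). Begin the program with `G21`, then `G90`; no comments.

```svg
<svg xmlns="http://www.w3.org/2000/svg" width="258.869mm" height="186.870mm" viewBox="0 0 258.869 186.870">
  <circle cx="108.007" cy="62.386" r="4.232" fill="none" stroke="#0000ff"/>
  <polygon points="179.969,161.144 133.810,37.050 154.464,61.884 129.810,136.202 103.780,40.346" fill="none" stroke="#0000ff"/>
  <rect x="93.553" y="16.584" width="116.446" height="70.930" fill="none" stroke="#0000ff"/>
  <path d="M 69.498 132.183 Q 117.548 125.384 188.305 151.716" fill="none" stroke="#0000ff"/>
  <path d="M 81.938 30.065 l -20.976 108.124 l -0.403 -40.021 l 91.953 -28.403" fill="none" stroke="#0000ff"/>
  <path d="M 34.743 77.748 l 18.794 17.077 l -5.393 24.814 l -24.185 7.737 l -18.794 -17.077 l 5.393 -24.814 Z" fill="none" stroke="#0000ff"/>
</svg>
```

G21
G90
G0 X112.239 Y124.484
M3 S740
G1 X110.123 Y128.149 F703
G1 X105.891 Y128.149
G1 X103.775 Y124.484
G1 X105.891 Y120.819
G1 X110.123 Y120.819
G1 X112.239 Y124.484
M5
G0 X179.969 Y25.726
M3 S740
G1 X133.810 Y149.820 F703
G1 X154.464 Y124.986
G1 X129.810 Y50.668
G1 X103.780 Y146.524
G1 X179.969 Y25.726
M5
G0 X93.553 Y170.286
M3 S740
G1 X209.999 Y170.286 F703
G1 X209.999 Y99.356
G1 X93.553 Y99.356
G1 X93.553 Y170.286
M5
G0 X69.498 Y54.687
M3 S740
G1 X104.054 Y55.538 F703
G1 X143.657 Y49.027
G1 X188.305 Y35.154
M5
G0 X81.938 Y156.805
M3 S740
G1 X60.962 Y48.681 F703
G1 X60.559 Y88.702
G1 X152.512 Y117.105
M5
G0 X34.743 Y109.122
M3 S740
G1 X53.537 Y92.045 F703
G1 X48.144 Y67.231
G1 X23.959 Y59.494
G1 X5.165 Y76.571
G1 X10.558 Y101.385
G1 X34.743 Y109.122
M5
G0 X0.000 Y0.000

Since the viewBox matches the mm dimensions, user units are millimetres directly. The only transform is the Y-flip y_m = 186.870 − y_svg.

Shape 1 is a circle drawn with `<circle>`. Its stroke #0000ff means cut at S740, F703. After flipping Y the toolpath is (112.239,124.484) → (110.123,128.149) → (105.891,128.149) → (103.775,124.484) → (105.891,120.819) → (110.123,120.819) → (112.239,124.484), returning to the start.

Shape 2 is a closed polygon drawn with `<polygon>`. Its stroke #0000ff means cut at S740, F703. After flipping Y the toolpath is (179.969,25.726) → (133.810,149.820) → (154.464,124.986) → (129.810,50.668) → (103.780,146.524) → (179.969,25.726), returning to the start.

Shape 3 is a rectangle drawn with `<rect>`. Its stroke #0000ff means cut at S740, F703. After flipping Y the toolpath is (93.553,170.286) → (209.999,170.286) → (209.999,99.356) → (93.553,99.356) → (93.553,170.286), returning to the start.

Shape 4 is a quadratic bezier drawn with `<path>`. Its stroke #0000ff means cut at S740, F703. After flipping Y the toolpath is (69.498,54.687) → (104.054,55.538) → (143.657,49.027) → (188.305,35.154).

Shape 5 is a open polyline drawn with `<path>`. Its stroke #0000ff means cut at S740, F703. After flipping Y the toolpath is (81.938,156.805) → (60.962,48.681) → (60.559,88.702) → (152.512,117.105).

Shape 6 is a regular polygon drawn with `<path>`. Its stroke #0000ff means cut at S740, F703. After flipping Y the toolpath is (34.743,109.122) → (53.537,92.045) → (48.144,67.231) → (23.959,59.494) → (5.165,76.571) → (10.558,101.385) → (34.743,109.122), returning to the start.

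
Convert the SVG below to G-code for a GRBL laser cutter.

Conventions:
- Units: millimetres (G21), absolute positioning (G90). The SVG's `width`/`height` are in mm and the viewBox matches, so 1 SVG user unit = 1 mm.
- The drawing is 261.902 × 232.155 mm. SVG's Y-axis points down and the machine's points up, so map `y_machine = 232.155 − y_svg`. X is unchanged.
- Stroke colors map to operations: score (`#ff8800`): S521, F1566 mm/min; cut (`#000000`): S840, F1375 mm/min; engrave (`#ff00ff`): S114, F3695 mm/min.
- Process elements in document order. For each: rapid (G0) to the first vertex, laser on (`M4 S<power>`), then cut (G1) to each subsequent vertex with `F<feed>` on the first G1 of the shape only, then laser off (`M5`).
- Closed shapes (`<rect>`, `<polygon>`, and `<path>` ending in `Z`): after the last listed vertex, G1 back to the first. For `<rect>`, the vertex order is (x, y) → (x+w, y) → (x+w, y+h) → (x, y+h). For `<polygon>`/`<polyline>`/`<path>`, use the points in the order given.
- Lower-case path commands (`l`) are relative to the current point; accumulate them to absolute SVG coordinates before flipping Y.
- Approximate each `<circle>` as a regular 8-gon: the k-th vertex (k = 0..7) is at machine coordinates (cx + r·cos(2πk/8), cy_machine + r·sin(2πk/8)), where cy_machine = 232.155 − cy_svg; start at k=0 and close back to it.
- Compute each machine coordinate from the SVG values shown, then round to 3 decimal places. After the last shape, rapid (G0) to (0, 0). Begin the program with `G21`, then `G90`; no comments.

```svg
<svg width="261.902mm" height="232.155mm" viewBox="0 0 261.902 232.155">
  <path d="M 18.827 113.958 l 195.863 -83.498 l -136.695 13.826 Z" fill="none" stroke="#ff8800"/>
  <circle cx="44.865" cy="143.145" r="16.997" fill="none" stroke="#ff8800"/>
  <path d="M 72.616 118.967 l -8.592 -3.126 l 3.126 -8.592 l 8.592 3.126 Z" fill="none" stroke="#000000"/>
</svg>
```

1 u = 1 mm; y_m = 232.155 − y.

[1] `<path>` closed polygon, #ff8800→score S521 F1566: (18.827,118.197) → (214.690,201.695) → (77.995,187.869) → (18.827,118.197) (closed)

[2] `<circle>` circle, #ff8800→score S521 F1566: (61.862,89.010) → (56.884,101.029) → (44.865,106.007) → (32.846,101.029) → (27.868,89.010) → (32.846,76.991) → (44.865,72.013) → (56.884,76.991) → (61.862,89.010) (closed)

[3] `<path>` regular polygon, #000000→cut S840 F1375: (72.616,113.188) → (64.024,116.314) → (67.150,124.906) → (75.742,121.780) → (72.616,113.188) (closed)

G21
G90
G0 X18.827 Y118.197
M4 S521
G1 X214.690 Y201.695 F1566
G1 X77.995 Y187.869
G1 X18.827 Y118.197
M5
G0 X61.862 Y89.010
M4 S521
G1 X56.884 Y101.029 F1566
G1 X44.865 Y106.007
G1 X32.846 Y101.029
G1 X27.868 Y89.010
G1 X32.846 Y76.991
G1 X44.865 Y72.013
G1 X56.884 Y76.991
G1 X61.862 Y89.010
M5
G0 X72.616 Y113.188
M4 S840
G1 X64.024 Y116.314 F1375
G1 X67.150 Y124.906
G1 X75.742 Y121.780
G1 X72.616 Y113.188
M5
G0 X0.000 Y0.000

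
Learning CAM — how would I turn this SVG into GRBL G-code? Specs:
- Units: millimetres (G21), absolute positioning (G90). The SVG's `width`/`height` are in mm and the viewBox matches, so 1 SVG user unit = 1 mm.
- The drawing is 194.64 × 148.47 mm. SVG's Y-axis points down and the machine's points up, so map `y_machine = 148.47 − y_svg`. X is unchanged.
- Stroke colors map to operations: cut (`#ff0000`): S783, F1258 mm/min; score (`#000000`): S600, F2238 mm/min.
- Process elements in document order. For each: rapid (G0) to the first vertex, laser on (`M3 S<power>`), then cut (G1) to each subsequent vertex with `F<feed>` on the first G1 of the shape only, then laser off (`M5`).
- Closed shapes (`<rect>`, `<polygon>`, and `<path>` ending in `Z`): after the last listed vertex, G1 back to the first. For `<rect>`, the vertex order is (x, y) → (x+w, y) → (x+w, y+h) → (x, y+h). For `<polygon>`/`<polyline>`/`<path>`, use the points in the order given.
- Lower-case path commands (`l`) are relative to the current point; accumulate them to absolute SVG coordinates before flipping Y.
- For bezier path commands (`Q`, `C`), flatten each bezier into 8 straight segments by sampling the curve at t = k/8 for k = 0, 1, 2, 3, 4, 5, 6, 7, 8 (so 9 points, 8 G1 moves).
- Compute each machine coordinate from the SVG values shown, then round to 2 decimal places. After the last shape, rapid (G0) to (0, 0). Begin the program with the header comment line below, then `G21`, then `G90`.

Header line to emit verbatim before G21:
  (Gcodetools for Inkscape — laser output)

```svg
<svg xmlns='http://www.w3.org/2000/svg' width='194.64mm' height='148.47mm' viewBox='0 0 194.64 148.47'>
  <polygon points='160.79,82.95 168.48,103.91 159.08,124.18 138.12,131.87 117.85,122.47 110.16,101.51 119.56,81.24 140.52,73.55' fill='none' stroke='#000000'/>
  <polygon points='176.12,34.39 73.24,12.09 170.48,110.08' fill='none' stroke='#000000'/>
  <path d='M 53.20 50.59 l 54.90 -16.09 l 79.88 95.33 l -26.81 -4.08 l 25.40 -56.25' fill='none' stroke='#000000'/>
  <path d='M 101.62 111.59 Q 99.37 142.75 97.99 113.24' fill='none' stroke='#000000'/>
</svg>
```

(Gcodetools for Inkscape — laser output)
G21
G90
G0 X160.79 Y65.52
M3 S600
G1 X168.48 Y44.56 F2238
G1 X159.08 Y24.29
G1 X138.12 Y16.60
G1 X117.85 Y26.00
G1 X110.16 Y46.96
G1 X119.56 Y67.23
G1 X140.52 Y74.92
G1 X160.79 Y65.52
M5
G0 X176.12 Y114.08
M3 S600
G1 X73.24 Y136.38 F2238
G1 X170.48 Y38.39
G1 X176.12 Y114.08
M5
G0 X53.20 Y97.88
M3 S600
G1 X108.10 Y113.97 F2238
G1 X187.98 Y18.64
G1 X161.17 Y22.72
G1 X186.57 Y78.97
M5
G0 X101.62 Y36.88
M3 S600
G1 X101.07 Y30.04 F2238
G1 X100.55 Y25.09
G1 X100.05 Y22.04
G1 X99.59 Y20.89
G1 X99.15 Y21.63
G1 X98.73 Y24.27
G1 X98.35 Y28.80
G1 X97.99 Y35.23
M5
G0 X0.00 Y0.00

Since the viewBox matches the mm dimensions, user units are millimetres directly. The only transform is the Y-flip y_m = 148.47 − y_svg.

Shape 1 is a regular polygon drawn with `<polygon>`. Its stroke #000000 means score at S600, F2238. After flipping Y the toolpath is (160.79,65.52) → (168.48,44.56) → (159.08,24.29) → (138.12,16.60) → (117.85,26.00) → (110.16,46.96) → (119.56,67.23) → (140.52,74.92) → (160.79,65.52), returning to the start.

Shape 2 is a closed polygon drawn with `<polygon>`. Its stroke #000000 means score at S600, F2238. After flipping Y the toolpath is (176.12,114.08) → (73.24,136.38) → (170.48,38.39) → (176.12,114.08), returning to the start.

Shape 3 is a open polyline drawn with `<path>`. Its stroke #000000 means score at S600, F2238. After flipping Y the toolpath is (53.20,97.88) → (108.10,113.97) → (187.98,18.64) → (161.17,22.72) → (186.57,78.97).

Shape 4 is a quadratic bezier drawn with `<path>`. Its stroke #000000 means score at S600, F2238. After flipping Y the toolpath is (101.62,36.88) → (101.07,30.04) → (100.55,25.09) → (100.05,22.04) → (99.59,20.89) → (99.15,21.63) → (98.73,24.27) → (98.35,28.80) → (97.99,35.23).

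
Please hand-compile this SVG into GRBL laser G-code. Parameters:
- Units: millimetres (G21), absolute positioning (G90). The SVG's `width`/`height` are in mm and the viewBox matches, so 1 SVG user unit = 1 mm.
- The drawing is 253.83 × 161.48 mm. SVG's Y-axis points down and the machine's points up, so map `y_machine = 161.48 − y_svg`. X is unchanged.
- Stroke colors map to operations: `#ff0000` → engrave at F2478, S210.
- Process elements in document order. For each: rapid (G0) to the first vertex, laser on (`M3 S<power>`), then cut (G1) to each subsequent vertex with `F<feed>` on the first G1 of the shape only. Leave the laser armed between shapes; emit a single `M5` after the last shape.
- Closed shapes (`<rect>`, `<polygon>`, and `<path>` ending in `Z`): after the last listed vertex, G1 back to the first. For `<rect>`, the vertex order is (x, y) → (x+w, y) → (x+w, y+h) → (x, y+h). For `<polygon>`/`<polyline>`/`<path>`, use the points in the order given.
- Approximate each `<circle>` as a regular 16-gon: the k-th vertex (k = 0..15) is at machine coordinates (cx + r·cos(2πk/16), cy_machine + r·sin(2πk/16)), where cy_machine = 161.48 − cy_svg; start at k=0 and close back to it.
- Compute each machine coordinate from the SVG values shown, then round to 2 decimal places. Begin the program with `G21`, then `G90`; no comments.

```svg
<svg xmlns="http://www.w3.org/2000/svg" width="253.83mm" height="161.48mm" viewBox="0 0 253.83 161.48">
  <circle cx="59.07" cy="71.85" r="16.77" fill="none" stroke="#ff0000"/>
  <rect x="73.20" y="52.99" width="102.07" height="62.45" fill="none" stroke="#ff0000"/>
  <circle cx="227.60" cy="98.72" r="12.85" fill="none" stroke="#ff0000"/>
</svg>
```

1 u = 1 mm; y_m = 161.48 − y.

[1] `<circle>` circle, #ff0000→engrave S210 F2478: (75.84,89.63) → (74.56,96.05) → (70.93,101.49) → (65.49,105.12) → (59.07,106.40) → (52.65,105.12) → (47.21,101.49) → (43.58,96.05) → (42.30,89.63) → (43.58,83.21) → (47.21,77.77) → (52.65,74.14) → (59.07,72.86) → (65.49,74.14) → (70.93,77.77) → (74.56,83.21) → (75.84,89.63) (closed)

[2] `<rect>` rectangle, #ff0000→engrave S210 F2478: (73.20,108.49) → (175.27,108.49) → (175.27,46.04) → (73.20,46.04) → (73.20,108.49) (closed)

[3] `<circle>` circle, #ff0000→engrave S210 F2478: (240.45,62.76) → (239.47,67.68) → (236.69,71.85) → (232.52,74.63) → (227.60,75.61) → (222.68,74.63) → (218.51,71.85) → (215.73,67.68) → (214.75,62.76) → (215.73,57.84) → (218.51,53.67) → (222.68,50.89) → (227.60,49.91) → (232.52,50.89) → (236.69,53.67) → (239.47,57.84) → (240.45,62.76) (closed)

G21
G90
G0 X75.84 Y89.63
M3 S210
G1 X74.56 Y96.05 F2478
G1 X70.93 Y101.49
G1 X65.49 Y105.12
G1 X59.07 Y106.40
G1 X52.65 Y105.12
G1 X47.21 Y101.49
G1 X43.58 Y96.05
G1 X42.30 Y89.63
G1 X43.58 Y83.21
G1 X47.21 Y77.77
G1 X52.65 Y74.14
G1 X59.07 Y72.86
G1 X65.49 Y74.14
G1 X70.93 Y77.77
G1 X74.56 Y83.21
G1 X75.84 Y89.63
G0 X73.20 Y108.49
M3 S210
G1 X175.27 Y108.49 F2478
G1 X175.27 Y46.04
G1 X73.20 Y46.04
G1 X73.20 Y108.49
G0 X240.45 Y62.76
M3 S210
G1 X239.47 Y67.68 F2478
G1 X236.69 Y71.85
G1 X232.52 Y74.63
G1 X227.60 Y75.61
G1 X222.68 Y74.63
G1 X218.51 Y71.85
G1 X215.73 Y67.68
G1 X214.75 Y62.76
G1 X215.73 Y57.84
G1 X218.51 Y53.67
G1 X222.68 Y50.89
G1 X227.60 Y49.91
G1 X232.52 Y50.89
G1 X236.69 Y53.67
G1 X239.47 Y57.84
G1 X240.45 Y62.76
M5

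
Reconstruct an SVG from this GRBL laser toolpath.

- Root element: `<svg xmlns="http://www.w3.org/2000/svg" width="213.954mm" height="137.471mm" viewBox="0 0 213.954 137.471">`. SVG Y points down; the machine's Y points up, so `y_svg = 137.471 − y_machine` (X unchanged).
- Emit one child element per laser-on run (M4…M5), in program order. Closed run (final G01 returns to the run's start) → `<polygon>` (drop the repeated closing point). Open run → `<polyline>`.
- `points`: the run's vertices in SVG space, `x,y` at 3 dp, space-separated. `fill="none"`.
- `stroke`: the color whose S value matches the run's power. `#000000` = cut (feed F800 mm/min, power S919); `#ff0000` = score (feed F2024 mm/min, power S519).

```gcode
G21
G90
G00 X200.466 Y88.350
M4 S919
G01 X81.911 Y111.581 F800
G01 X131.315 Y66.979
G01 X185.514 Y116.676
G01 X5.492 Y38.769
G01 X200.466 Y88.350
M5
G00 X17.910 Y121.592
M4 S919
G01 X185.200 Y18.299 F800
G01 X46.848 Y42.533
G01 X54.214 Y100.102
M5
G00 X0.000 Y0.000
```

Each laser-on run becomes one SVG element. Flip Y back into SVG space with y_svg = 137.471 − y_machine. Every run uses S919, so all elements get stroke `#000000` (cut).

Run 1: The run returns to its start, so emit a `<polygon>` with points (Y-flipped): 200.466,49.121 81.911,25.890 131.315,70.492 185.514,20.795 5.492,98.702.

Run 2: The run is open, so emit a `<polyline>` with points (Y-flipped): 17.910,15.879 185.200,119.172 46.848,94.938 54.214,37.369.

<svg xmlns="http://www.w3.org/2000/svg" width="213.954mm" height="137.471mm" viewBox="0 0 213.954 137.471">
  <polygon points="200.466,49.121 81.911,25.890 131.315,70.492 185.514,20.795 5.492,98.702" fill="none" stroke="#000000"/>
  <polyline points="17.910,15.879 185.200,119.172 46.848,94.938 54.214,37.369" fill="none" stroke="#000000"/>
</svg>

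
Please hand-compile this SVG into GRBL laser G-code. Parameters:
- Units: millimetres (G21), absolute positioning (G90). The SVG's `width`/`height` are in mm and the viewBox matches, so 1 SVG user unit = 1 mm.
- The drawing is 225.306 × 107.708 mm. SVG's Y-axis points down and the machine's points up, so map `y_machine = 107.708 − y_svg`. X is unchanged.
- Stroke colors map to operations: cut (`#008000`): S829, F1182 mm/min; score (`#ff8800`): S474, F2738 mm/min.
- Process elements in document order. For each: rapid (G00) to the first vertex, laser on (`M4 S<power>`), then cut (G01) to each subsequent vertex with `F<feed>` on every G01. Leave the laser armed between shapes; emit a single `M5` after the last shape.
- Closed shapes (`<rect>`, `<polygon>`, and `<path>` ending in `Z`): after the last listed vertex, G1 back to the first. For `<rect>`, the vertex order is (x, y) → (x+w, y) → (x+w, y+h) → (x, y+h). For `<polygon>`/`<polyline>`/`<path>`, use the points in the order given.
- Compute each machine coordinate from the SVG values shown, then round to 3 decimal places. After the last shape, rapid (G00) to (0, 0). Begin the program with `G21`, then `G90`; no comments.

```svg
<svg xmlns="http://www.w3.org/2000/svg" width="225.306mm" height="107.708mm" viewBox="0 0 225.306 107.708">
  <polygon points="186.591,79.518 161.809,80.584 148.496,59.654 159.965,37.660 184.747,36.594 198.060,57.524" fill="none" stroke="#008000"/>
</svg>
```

1 u = 1 mm; y_m = 107.708 − y.

[1] `<polygon>` regular polygon, #008000→cut S829 F1182: (186.591,28.190) → (161.809,27.124) → (148.496,48.054) → (159.965,70.048) → (184.747,71.114) → (198.060,50.184) → (186.591,28.190) (closed)

G21
G90
G00 X186.591 Y28.190
M4 S829
G01 X161.809 Y27.124 F1182
G01 X148.496 Y48.054 F1182
G01 X159.965 Y70.048 F1182
G01 X184.747 Y71.114 F1182
G01 X198.060 Y50.184 F1182
G01 X186.591 Y28.190 F1182
M5
G00 X0.000 Y0.000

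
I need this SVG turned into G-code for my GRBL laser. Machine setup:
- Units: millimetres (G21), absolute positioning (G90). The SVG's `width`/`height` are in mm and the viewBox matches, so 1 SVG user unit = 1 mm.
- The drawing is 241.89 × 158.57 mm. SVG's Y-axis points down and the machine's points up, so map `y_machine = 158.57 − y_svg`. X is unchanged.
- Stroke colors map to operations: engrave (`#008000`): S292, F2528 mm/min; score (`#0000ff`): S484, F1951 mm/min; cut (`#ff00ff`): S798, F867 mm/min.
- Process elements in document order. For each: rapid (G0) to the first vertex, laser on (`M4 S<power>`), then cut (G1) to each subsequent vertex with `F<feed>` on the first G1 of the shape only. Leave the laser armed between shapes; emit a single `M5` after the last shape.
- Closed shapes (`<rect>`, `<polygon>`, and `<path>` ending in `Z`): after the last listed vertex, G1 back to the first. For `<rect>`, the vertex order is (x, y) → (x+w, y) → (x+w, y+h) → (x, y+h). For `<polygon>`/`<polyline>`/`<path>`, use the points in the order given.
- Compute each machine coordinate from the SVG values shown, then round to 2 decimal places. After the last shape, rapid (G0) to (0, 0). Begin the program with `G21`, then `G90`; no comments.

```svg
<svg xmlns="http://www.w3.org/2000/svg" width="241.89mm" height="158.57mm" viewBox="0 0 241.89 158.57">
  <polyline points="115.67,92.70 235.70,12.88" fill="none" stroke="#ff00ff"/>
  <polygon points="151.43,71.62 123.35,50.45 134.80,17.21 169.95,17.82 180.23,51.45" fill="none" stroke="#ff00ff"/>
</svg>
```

viewBox `0 0 241.89 158.57` with mm width/height → 1 unit = 1 mm. Flip: y_m = 158.57 − y_svg.

**Shape 1** — `<polyline>` line segment, stroke `#ff00ff` → cut (S798, F867). Machine vertices: (115.67,65.87) → (235.70,145.69). Open path.

**Shape 2** — `<polygon>` regular polygon, stroke `#ff00ff` → cut (S798, F867). Machine vertices: (151.43,86.95) → (123.35,108.12) → (134.80,141.36) → (169.95,140.75) → (180.23,107.12) → (151.43,86.95). Closed: final G1 returns to the first vertex.

G21
G90
G0 X115.67 Y65.87
M4 S798
G1 X235.70 Y145.69 F867
G0 X151.43 Y86.95
M4 S798
G1 X123.35 Y108.12 F867
G1 X134.80 Y141.36
G1 X169.95 Y140.75
G1 X180.23 Y107.12
G1 X151.43 Y86.95
M5
G0 X0.00 Y0.00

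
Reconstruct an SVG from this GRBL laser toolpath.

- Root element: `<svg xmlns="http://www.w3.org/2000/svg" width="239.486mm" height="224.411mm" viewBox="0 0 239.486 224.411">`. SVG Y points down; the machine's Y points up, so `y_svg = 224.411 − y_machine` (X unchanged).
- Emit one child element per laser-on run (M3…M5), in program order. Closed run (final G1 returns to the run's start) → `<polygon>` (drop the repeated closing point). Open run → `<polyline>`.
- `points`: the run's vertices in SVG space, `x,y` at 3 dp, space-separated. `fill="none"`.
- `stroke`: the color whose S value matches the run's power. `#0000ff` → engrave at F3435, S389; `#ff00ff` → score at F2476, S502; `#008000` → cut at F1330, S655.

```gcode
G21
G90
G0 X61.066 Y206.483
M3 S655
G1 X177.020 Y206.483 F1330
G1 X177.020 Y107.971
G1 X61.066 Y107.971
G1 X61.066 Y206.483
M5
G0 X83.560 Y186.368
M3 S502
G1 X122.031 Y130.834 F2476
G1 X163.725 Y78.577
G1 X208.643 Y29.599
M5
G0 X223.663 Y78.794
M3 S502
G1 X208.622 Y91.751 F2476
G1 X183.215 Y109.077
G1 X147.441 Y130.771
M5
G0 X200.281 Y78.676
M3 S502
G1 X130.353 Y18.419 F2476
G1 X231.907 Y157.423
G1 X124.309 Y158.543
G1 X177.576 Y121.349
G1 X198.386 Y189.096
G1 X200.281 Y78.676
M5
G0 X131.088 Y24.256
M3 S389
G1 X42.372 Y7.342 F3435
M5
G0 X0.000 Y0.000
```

y_svg = 224.411 − y_m.

[1] S655→`#008000` (cut); closed run; points: 61.066,17.928 177.020,17.928 177.020,116.440 61.066,116.440

[2] S502→`#ff00ff` (score); open run; points: 83.560,38.043 122.031,93.577 163.725,145.834 208.643,194.812

[3] S502→`#ff00ff` (score); open run; points: 223.663,145.617 208.622,132.660 183.215,115.334 147.441,93.640

[4] S502→`#ff00ff` (score); closed run; points: 200.281,145.735 130.353,205.992 231.907,66.988 124.309,65.868 177.576,103.062 198.386,35.315

[5] S389→`#0000ff` (engrave); open run; points: 131.088,200.155 42.372,217.069

<svg xmlns="http://www.w3.org/2000/svg" width="239.486mm" height="224.411mm" viewBox="0 0 239.486 224.411">
  <polygon points="61.066,17.928 177.020,17.928 177.020,116.440 61.066,116.440" fill="none" stroke="#008000"/>
  <polyline points="83.560,38.043 122.031,93.577 163.725,145.834 208.643,194.812" fill="none" stroke="#ff00ff"/>
  <polyline points="223.663,145.617 208.622,132.660 183.215,115.334 147.441,93.640" fill="none" stroke="#ff00ff"/>
  <polygon points="200.281,145.735 130.353,205.992 231.907,66.988 124.309,65.868 177.576,103.062 198.386,35.315" fill="none" stroke="#ff00ff"/>
  <polyline points="131.088,200.155 42.372,217.069" fill="none" stroke="#0000ff"/>
</svg>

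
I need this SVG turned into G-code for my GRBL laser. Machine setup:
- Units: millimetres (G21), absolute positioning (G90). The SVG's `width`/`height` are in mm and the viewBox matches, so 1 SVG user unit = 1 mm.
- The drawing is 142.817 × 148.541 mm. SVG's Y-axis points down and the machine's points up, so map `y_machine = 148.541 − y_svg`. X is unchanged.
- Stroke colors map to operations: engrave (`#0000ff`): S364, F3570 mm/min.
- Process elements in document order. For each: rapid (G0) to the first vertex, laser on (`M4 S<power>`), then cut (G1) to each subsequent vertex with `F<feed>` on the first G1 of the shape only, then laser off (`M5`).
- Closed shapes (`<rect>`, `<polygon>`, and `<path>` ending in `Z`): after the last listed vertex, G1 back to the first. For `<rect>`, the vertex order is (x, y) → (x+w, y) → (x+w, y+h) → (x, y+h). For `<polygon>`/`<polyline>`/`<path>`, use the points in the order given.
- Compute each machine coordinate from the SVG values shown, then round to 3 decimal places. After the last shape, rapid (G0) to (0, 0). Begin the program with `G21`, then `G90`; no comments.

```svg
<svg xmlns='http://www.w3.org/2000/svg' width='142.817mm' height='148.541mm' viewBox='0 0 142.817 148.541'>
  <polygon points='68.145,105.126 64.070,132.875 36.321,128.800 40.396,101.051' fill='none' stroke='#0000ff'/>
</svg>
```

G21
G90
G0 X68.145 Y43.415
M4 S364
G1 X64.070 Y15.666 F3570
G1 X36.321 Y19.741
G1 X40.396 Y47.490
G1 X68.145 Y43.415
M5
G0 X0.000 Y0.000

viewBox `0 0 142.817 148.541` with mm width/height → 1 unit = 1 mm. Flip: y_m = 148.541 − y_svg.

**Shape 1** — `<polygon>` regular polygon, stroke `#0000ff` → engrave (S364, F3570). Machine vertices: (68.145,43.415) → (64.070,15.666) → (36.321,19.741) → (40.396,47.490) → (68.145,43.415). Closed: final G1 returns to the first vertex.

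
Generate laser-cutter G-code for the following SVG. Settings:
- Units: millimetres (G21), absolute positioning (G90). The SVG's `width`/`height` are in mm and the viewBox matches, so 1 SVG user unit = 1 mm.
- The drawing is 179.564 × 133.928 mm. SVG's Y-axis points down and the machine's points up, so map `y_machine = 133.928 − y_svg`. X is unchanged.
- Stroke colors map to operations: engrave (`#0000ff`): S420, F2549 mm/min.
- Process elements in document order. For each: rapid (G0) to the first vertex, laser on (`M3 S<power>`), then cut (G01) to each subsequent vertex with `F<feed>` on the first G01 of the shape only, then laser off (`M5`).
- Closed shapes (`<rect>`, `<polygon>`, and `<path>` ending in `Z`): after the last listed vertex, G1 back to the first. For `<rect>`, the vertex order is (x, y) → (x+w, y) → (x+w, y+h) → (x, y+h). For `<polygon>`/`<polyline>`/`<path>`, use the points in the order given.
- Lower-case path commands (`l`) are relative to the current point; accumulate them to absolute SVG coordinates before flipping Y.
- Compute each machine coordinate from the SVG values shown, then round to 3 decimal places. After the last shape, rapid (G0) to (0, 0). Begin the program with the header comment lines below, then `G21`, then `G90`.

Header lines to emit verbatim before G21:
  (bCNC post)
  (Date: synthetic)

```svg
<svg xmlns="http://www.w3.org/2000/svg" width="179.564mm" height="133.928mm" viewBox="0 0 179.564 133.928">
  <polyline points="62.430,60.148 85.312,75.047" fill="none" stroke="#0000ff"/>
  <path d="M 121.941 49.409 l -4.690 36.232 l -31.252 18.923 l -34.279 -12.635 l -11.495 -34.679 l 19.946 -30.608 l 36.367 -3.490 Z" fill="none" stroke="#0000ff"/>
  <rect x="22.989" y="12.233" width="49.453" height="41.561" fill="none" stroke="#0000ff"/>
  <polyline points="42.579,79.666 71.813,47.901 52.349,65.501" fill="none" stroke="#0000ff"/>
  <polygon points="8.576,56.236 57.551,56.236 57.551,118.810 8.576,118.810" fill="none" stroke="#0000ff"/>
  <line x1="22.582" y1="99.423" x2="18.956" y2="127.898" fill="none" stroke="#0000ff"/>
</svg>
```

Since the viewBox matches the mm dimensions, user units are millimetres directly. The only transform is the Y-flip y_m = 133.928 − y_svg.

Shape 1 is a line segment drawn with `<polyline>`. Its stroke #0000ff means engrave at S420, F2549. After flipping Y the toolpath is (62.430,73.780) → (85.312,58.881).

Shape 2 is a regular polygon drawn with `<path>`. Its stroke #0000ff means engrave at S420, F2549. After flipping Y the toolpath is (121.941,84.519) → (117.251,48.287) → (85.999,29.364) → (51.720,41.999) → (40.225,76.678) → (60.171,107.286) → (96.538,110.776) → (121.941,84.519), returning to the start.

Shape 3 is a rectangle drawn with `<rect>`. Its stroke #0000ff means engrave at S420, F2549. After flipping Y the toolpath is (22.989,121.695) → (72.442,121.695) → (72.442,80.134) → (22.989,80.134) → (22.989,121.695), returning to the start.

Shape 4 is a open polyline drawn with `<polyline>`. Its stroke #0000ff means engrave at S420, F2549. After flipping Y the toolpath is (42.579,54.262) → (71.813,86.027) → (52.349,68.427).

Shape 5 is a rectangle drawn with `<polygon>`. Its stroke #0000ff means engrave at S420, F2549. After flipping Y the toolpath is (8.576,77.692) → (57.551,77.692) → (57.551,15.118) → (8.576,15.118) → (8.576,77.692), returning to the start.

Shape 6 is a line segment drawn with `<line>`. Its stroke #0000ff means engrave at S420, F2549. After flipping Y the toolpath is (22.582,34.505) → (18.956,6.030).

(bCNC post)
(Date: synthetic)
G21
G90
G0 X62.430 Y73.780
M3 S420
G01 X85.312 Y58.881 F2549
M5
G0 X121.941 Y84.519
M3 S420
G01 X117.251 Y48.287 F2549
G01 X85.999 Y29.364
G01 X51.720 Y41.999
G01 X40.225 Y76.678
G01 X60.171 Y107.286
G01 X96.538 Y110.776
G01 X121.941 Y84.519
M5
G0 X22.989 Y121.695
M3 S420
G01 X72.442 Y121.695 F2549
G01 X72.442 Y80.134
G01 X22.989 Y80.134
G01 X22.989 Y121.695
M5
G0 X42.579 Y54.262
M3 S420
G01 X71.813 Y86.027 F2549
G01 X52.349 Y68.427
M5
G0 X8.576 Y77.692
M3 S420
G01 X57.551 Y77.692 F2549
G01 X57.551 Y15.118
G01 X8.576 Y15.118
G01 X8.576 Y77.692
M5
G0 X22.582 Y34.505
M3 S420
G01 X18.956 Y6.030 F2549
M5
G0 X0.000 Y0.000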